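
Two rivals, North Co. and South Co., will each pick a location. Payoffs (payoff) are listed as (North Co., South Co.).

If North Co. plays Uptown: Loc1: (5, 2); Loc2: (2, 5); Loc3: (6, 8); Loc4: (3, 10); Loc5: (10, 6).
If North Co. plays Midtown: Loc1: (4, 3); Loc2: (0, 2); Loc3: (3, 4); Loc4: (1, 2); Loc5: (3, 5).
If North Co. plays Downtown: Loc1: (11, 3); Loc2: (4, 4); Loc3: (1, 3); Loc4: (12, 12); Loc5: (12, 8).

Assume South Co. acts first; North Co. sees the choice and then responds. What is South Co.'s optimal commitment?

Loc4

Solve by backward induction (South Co. leads).
- Loc1: North Co. compares 5, 4, 11 and picks Downtown; South Co. would get 3.
- Loc2: North Co. compares 2, 0, 4 and picks Downtown; South Co. would get 4.
- Loc3: North Co. compares 6, 3, 1 and picks Uptown; South Co. would get 8.
- Loc4: North Co. compares 3, 1, 12 and picks Downtown; South Co. would get 12.
- Loc5: North Co. compares 10, 3, 12 and picks Downtown; South Co. would get 8.
Maximizing over 3, 4, 8, 12, 8, South Co. chooses Loc4. Subgame-perfect outcome: (Downtown, Loc4) with payoffs (12, 12).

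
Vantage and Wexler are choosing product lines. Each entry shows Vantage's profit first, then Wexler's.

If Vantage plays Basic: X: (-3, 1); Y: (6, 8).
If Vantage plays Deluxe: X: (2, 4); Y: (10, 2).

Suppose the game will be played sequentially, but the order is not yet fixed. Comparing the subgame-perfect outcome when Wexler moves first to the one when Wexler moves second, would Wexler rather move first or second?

second

If Vantage leads: Wexler's best replies are Basic→Y, Deluxe→X; Vantage's induced payoffs 6, 2; outcome (Basic, Y), payoffs (6, 8).
If Wexler leads: Vantage's best replies are X→Deluxe, Y→Deluxe; Wexler's induced payoffs 4, 2; outcome (Deluxe, X), payoffs (2, 4).
Wexler gets 4 moving first and 8 moving second, so Wexler prefers to move second.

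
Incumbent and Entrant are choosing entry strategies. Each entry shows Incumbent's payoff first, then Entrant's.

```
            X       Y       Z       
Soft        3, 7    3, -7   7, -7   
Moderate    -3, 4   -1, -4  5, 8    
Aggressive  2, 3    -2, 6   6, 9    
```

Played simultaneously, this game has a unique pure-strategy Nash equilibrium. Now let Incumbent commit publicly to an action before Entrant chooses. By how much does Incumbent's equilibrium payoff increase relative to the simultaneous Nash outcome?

Work backward from Entrant's decision.
- Soft: BR = X, leader payoff 3.
- Moderate: BR = Z, leader payoff 5.
- Aggressive: BR = Z, leader payoff 6.
Maximizing over 3, 5, 6, Incumbent chooses Aggressive. Subgame-perfect outcome: (Aggressive, Z) with payoffs (6, 9).
Now find the simultaneous Nash equilibrium.
Incumbent's best replies: X→Soft; Y→Soft; Z→Soft.
Entrant's best replies: Soft→X; Moderate→Z; Aggressive→Z.
The unique mutual best reply is (Soft, X), giving (3, 7).
Incumbent's commitment gain: 6 − 3 = 3.

3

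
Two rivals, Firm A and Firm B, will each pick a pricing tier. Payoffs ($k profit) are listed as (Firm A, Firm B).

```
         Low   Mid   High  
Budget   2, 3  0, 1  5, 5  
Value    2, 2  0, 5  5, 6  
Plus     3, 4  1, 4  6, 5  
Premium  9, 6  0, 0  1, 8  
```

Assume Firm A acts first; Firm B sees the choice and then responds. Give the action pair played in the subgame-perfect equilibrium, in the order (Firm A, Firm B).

(Plus, High)

Solve by backward induction (Firm A leads).
- Budget → Firm B plays High (best of 3, 1, 5); Firm A gets 5.
- Value → Firm B plays High (best of 2, 5, 6); Firm A gets 5.
- Plus → Firm B plays High (best of 4, 4, 5); Firm A gets 6.
- Premium → Firm B plays High (best of 6, 0, 8); Firm A gets 1.
Firm A's induced payoffs are 5, 5, 6, 1, so Firm A commits to Plus. Subgame-perfect outcome: (Plus, High) with payoffs (6, 5).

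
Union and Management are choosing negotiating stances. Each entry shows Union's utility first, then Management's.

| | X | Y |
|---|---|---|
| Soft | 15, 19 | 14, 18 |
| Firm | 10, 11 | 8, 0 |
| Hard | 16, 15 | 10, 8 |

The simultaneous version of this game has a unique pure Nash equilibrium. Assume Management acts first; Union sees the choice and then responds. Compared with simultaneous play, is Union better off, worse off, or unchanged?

Backward induction with Management moving first.
- X: BR = Hard, leader payoff 15.
- Y: BR = Soft, leader payoff 18.
Management's induced payoffs are 15, 18, so Management commits to Y. Subgame-perfect outcome: (Soft, Y) with payoffs (14, 18).
For the simultaneous game, intersect best replies.
Union's best replies: X→Hard; Y→Soft.
Management's best replies: Soft→X; Firm→X; Hard→X.
Only (Hard, X) has each player best-responding; Nash payoffs (16, 15).
Union earns 14 sequentially versus 16 at the Nash outcome: worse off.

worse off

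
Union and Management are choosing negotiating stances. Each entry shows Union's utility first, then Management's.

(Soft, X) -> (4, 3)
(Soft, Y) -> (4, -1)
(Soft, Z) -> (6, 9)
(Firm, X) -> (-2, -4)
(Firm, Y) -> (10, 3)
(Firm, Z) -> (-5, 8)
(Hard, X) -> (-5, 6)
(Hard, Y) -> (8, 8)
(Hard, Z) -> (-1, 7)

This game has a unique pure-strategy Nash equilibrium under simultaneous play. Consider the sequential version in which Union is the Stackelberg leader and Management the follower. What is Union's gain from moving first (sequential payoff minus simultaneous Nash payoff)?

2

Work backward from Management's decision.
- Soft: BR = Z, leader payoff 6.
- Firm: BR = Z, leader payoff -5.
- Hard: BR = Y, leader payoff 8.
Union's induced payoffs are 6, -5, 8, so Union commits to Hard. Subgame-perfect outcome: (Hard, Y) with payoffs (8, 8).
For the simultaneous game, intersect best replies.
Union's best replies: X→Soft; Y→Firm; Z→Soft.
Management's best replies: Soft→Z; Firm→Z; Hard→Y.
The unique mutual best reply is (Soft, Z), giving (6, 9).
Union's commitment gain: 8 − 6 = 2.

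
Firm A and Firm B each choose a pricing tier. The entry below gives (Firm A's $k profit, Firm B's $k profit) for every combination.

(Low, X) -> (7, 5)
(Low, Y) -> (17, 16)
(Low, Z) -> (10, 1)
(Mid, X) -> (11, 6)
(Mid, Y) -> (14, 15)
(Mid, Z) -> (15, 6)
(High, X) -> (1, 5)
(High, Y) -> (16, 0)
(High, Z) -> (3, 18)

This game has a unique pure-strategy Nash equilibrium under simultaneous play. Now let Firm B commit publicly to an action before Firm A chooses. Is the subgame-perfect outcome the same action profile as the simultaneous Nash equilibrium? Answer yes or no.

Work backward from Firm A's decision.
- X: Firm A compares 7, 11, 1 and picks Mid; Firm B would get 6.
- Y: Firm A compares 17, 14, 16 and picks Low; Firm B would get 16.
- Z: Firm A compares 10, 15, 3 and picks Mid; Firm B would get 6.
Maximizing over 6, 16, 6, Firm B chooses Y. Subgame-perfect outcome: (Low, Y) with payoffs (17, 16).
For the simultaneous game, intersect best replies.
Firm A's best replies: X→Mid; Y→Low; Z→Mid.
Firm B's best replies: Low→Y; Mid→Y; High→Z.
Only (Low, Y) has each player best-responding; Nash payoffs (17, 16).
Sequential outcome (Low, Y) coincides with the Nash profile (Low, Y).

yes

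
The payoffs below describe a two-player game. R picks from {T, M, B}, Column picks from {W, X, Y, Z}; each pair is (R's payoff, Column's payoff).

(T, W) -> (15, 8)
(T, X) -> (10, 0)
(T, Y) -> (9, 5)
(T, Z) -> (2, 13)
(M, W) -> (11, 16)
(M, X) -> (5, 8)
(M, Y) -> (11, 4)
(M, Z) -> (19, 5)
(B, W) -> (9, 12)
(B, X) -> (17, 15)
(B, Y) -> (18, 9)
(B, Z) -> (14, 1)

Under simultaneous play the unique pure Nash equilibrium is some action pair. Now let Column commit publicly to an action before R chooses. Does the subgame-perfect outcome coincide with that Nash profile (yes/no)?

yes

Backward induction with Column moving first.
- W → R plays T (best of 15, 11, 9); Column gets 8.
- X → R plays B (best of 10, 5, 17); Column gets 15.
- Y → R plays B (best of 9, 11, 18); Column gets 9.
- Z → R plays M (best of 2, 19, 14); Column gets 5.
Maximizing over 8, 15, 9, 5, Column chooses X. Subgame-perfect outcome: (B, X) with payoffs (17, 15).
Now find the simultaneous Nash equilibrium.
R's best replies: W→T; X→B; Y→B; Z→M.
Column's best replies: T→Z; M→W; B→X.
The unique mutual best reply is (B, X), giving (17, 15).
Sequential outcome (B, X) coincides with the Nash profile (B, X).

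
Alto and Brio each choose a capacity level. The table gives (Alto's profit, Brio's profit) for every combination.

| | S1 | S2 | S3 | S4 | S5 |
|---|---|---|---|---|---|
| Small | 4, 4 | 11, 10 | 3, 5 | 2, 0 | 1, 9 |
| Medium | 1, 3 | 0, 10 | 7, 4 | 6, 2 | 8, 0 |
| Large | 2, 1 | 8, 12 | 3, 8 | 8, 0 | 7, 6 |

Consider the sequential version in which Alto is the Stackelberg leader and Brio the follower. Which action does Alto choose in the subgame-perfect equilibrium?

Backward induction with Alto moving first.
- Small: Brio compares 4, 10, 5, 0, 9 and picks S2; Alto would get 11.
- Medium: Brio compares 3, 10, 4, 2, 0 and picks S2; Alto would get 0.
- Large: Brio compares 1, 12, 8, 0, 6 and picks S2; Alto would get 8.
Among 11, 0, 8, the best is 11 at Small. Subgame-perfect outcome: (Small, S2) with payoffs (11, 10).

Small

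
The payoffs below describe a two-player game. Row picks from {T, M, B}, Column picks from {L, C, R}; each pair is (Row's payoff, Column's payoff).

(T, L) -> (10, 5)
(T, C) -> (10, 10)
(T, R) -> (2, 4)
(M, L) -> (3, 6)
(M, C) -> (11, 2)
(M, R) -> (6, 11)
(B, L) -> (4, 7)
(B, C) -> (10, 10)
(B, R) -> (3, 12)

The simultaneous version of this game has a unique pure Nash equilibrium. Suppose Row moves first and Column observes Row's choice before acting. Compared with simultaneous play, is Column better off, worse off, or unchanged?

Solve by backward induction (Row leads).
- T: BR = C, leader payoff 10.
- M: BR = R, leader payoff 6.
- B: BR = R, leader payoff 3.
Maximizing over 10, 6, 3, Row chooses T. Subgame-perfect outcome: (T, C) with payoffs (10, 10).
Under simultaneous play:
Row's best replies: L→T; C→M; R→M.
Column's best replies: T→C; M→R; B→R.
The unique mutual best reply is (M, R), giving (6, 11).
Column earns 10 sequentially versus 11 at the Nash outcome: worse off.

worse off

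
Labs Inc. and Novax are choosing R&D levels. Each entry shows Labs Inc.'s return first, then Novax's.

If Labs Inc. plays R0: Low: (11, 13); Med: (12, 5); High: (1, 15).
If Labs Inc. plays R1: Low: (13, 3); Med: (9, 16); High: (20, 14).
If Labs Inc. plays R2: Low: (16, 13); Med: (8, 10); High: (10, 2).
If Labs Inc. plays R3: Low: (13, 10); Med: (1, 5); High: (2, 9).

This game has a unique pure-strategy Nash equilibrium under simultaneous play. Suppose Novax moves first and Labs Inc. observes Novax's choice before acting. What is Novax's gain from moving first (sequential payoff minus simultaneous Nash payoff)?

Work backward from Labs Inc.'s decision.
- Low: Labs Inc. compares 11, 13, 16, 13 and picks R2; Novax would get 13.
- Med: Labs Inc. compares 12, 9, 8, 1 and picks R0; Novax would get 5.
- High: Labs Inc. compares 1, 20, 10, 2 and picks R1; Novax would get 14.
Among 13, 5, 14, the best is 14 at High. Subgame-perfect outcome: (R1, High) with payoffs (20, 14).
Now find the simultaneous Nash equilibrium.
Labs Inc.'s best replies: Low→R2; Med→R0; High→R1.
Novax's best replies: R0→High; R1→Med; R2→Low; R3→Low.
Only (R2, Low) has each player best-responding; Nash payoffs (16, 13).
Novax's commitment gain: 14 − 13 = 1.

1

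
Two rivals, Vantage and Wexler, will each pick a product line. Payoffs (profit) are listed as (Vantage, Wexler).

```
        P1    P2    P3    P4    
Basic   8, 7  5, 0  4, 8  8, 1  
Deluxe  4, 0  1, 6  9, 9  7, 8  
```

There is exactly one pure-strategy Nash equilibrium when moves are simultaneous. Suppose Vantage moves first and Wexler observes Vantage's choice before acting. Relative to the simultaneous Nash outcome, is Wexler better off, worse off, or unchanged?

Wexler best-responds to each possible Vantage move:
- Basic: BR = P3, leader payoff 4.
- Deluxe: BR = P3, leader payoff 9.
Vantage's induced payoffs are 4, 9, so Vantage commits to Deluxe. Subgame-perfect outcome: (Deluxe, P3) with payoffs (9, 9).
For the simultaneous game, intersect best replies.
Vantage's best replies: P1→Basic; P2→Basic; P3→Deluxe; P4→Basic.
Wexler's best replies: Basic→P3; Deluxe→P3.
Only (Deluxe, P3) has each player best-responding; Nash payoffs (9, 9).
Wexler earns 9 sequentially versus 9 at the Nash outcome: unchanged.

unchanged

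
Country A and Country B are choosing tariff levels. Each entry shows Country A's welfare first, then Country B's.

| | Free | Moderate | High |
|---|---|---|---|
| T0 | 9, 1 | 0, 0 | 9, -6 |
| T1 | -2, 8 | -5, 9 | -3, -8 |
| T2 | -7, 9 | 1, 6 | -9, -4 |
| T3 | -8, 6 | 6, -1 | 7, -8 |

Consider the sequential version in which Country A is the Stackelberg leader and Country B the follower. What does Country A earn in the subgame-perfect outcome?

Solve by backward induction (Country A leads).
- T0: BR = Free, leader payoff 9.
- T1: BR = Moderate, leader payoff -5.
- T2: BR = Free, leader payoff -7.
- T3: BR = Free, leader payoff -8.
Country A's induced payoffs are 9, -5, -7, -8, so Country A commits to T0. Subgame-perfect outcome: (T0, Free) with payoffs (9, 1).

9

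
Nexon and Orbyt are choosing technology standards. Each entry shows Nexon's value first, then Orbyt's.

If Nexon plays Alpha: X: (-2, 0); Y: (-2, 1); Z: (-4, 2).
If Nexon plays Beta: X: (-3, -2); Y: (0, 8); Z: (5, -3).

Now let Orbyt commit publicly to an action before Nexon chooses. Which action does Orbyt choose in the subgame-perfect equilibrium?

Y

Nexon best-responds to each possible Orbyt move:
- X: Nexon compares -2, -3 and picks Alpha; Orbyt would get 0.
- Y: Nexon compares -2, 0 and picks Beta; Orbyt would get 8.
- Z: Nexon compares -4, 5 and picks Beta; Orbyt would get -3.
Orbyt's induced payoffs are 0, 8, -3, so Orbyt commits to Y. Subgame-perfect outcome: (Beta, Y) with payoffs (0, 8).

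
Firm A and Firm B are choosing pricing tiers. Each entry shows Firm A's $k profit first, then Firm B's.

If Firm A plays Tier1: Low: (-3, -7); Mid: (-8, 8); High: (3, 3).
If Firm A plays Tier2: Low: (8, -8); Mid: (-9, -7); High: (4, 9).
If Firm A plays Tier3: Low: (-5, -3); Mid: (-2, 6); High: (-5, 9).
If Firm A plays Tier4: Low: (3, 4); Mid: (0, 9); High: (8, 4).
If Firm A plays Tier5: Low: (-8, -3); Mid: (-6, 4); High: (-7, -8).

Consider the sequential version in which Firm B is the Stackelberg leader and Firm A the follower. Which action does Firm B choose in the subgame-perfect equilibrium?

Solve by backward induction (Firm B leads).
- Low: BR = Tier2, leader payoff -8.
- Mid: BR = Tier4, leader payoff 9.
- High: BR = Tier4, leader payoff 4.
Among -8, 9, 4, the best is 9 at Mid. Subgame-perfect outcome: (Tier4, Mid) with payoffs (0, 9).

Mid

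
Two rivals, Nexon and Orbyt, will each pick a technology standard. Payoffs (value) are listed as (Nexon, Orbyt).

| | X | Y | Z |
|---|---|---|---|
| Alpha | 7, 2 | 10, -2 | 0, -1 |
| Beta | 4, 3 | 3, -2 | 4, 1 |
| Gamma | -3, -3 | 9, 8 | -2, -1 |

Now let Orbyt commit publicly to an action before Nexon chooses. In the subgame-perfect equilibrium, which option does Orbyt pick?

Backward induction with Orbyt moving first.
- X: BR = Alpha, leader payoff 2.
- Y: BR = Alpha, leader payoff -2.
- Z: BR = Beta, leader payoff 1.
Orbyt's induced payoffs are 2, -2, 1, so Orbyt commits to X. Subgame-perfect outcome: (Alpha, X) with payoffs (7, 2).

X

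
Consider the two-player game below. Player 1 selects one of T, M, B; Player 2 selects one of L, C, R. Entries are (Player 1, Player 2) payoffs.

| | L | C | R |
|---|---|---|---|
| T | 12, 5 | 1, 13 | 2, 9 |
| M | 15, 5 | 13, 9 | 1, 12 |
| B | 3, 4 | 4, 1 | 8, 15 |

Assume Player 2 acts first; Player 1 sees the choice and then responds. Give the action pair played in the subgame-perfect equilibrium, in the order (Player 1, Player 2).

Solve by backward induction (Player 2 leads).
- L: Player 1 compares 12, 15, 3 and picks M; Player 2 would get 5.
- C: Player 1 compares 1, 13, 4 and picks M; Player 2 would get 9.
- R: Player 1 compares 2, 1, 8 and picks B; Player 2 would get 15.
Player 2's induced payoffs are 5, 9, 15, so Player 2 commits to R. Subgame-perfect outcome: (B, R) with payoffs (8, 15).

(B, R)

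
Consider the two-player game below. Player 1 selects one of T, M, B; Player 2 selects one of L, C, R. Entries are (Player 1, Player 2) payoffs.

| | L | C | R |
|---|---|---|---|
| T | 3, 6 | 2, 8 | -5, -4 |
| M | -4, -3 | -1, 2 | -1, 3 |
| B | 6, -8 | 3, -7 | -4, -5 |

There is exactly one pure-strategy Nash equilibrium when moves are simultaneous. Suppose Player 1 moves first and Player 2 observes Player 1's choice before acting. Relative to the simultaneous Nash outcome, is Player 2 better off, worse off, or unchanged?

better off

Work backward from Player 2's decision.
- T → Player 2 plays C (best of 6, 8, -4); Player 1 gets 2.
- M → Player 2 plays R (best of -3, 2, 3); Player 1 gets -1.
- B → Player 2 plays R (best of -8, -7, -5); Player 1 gets -4.
Player 1's induced payoffs are 2, -1, -4, so Player 1 commits to T. Subgame-perfect outcome: (T, C) with payoffs (2, 8).
Under simultaneous play:
Player 1's best replies: L→B; C→B; R→M.
Player 2's best replies: T→C; M→R; B→R.
The unique mutual best reply is (M, R), giving (-1, 3).
Player 2 earns 8 sequentially versus 3 at the Nash outcome: better off.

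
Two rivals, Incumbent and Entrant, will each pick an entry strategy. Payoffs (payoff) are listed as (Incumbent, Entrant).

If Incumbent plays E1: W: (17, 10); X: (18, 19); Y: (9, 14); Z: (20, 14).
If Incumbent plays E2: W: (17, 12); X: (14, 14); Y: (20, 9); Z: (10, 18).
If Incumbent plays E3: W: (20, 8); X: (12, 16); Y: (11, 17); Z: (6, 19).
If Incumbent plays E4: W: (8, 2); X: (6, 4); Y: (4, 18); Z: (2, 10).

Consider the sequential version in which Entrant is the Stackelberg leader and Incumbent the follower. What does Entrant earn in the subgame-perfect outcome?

Incumbent best-responds to each possible Entrant move:
- W: Incumbent compares 17, 17, 20, 8 and picks E3; Entrant would get 8.
- X: Incumbent compares 18, 14, 12, 6 and picks E1; Entrant would get 19.
- Y: Incumbent compares 9, 20, 11, 4 and picks E2; Entrant would get 9.
- Z: Incumbent compares 20, 10, 6, 2 and picks E1; Entrant would get 14.
Entrant's induced payoffs are 8, 19, 9, 14, so Entrant commits to X. Subgame-perfect outcome: (E1, X) with payoffs (18, 19).

19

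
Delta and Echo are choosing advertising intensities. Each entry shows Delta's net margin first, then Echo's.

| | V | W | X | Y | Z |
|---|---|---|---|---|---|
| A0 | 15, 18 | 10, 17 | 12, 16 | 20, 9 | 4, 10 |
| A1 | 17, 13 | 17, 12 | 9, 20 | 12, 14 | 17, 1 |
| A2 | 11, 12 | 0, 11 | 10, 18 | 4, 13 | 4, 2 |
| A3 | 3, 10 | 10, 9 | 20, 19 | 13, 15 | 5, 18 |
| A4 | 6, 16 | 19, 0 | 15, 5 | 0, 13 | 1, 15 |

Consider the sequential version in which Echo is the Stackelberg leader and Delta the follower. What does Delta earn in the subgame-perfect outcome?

Solve by backward induction (Echo leads).
- V → Delta plays A1 (best of 15, 17, 11, 3, 6); Echo gets 13.
- W → Delta plays A4 (best of 10, 17, 0, 10, 19); Echo gets 0.
- X → Delta plays A3 (best of 12, 9, 10, 20, 15); Echo gets 19.
- Y → Delta plays A0 (best of 20, 12, 4, 13, 0); Echo gets 9.
- Z → Delta plays A1 (best of 4, 17, 4, 5, 1); Echo gets 1.
Maximizing over 13, 0, 19, 9, 1, Echo chooses X. Subgame-perfect outcome: (A3, X) with payoffs (20, 19).

20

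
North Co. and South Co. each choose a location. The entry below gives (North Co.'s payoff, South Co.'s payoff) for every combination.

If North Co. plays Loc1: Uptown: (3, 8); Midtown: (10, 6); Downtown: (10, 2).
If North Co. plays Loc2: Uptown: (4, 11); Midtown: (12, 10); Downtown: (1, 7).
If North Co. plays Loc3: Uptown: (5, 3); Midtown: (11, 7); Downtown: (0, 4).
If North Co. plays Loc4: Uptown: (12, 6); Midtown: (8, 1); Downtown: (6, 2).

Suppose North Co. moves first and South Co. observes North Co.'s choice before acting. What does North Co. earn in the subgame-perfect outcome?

South Co. best-responds to each possible North Co. move:
- Loc1: BR = Uptown, leader payoff 3.
- Loc2: BR = Uptown, leader payoff 4.
- Loc3: BR = Midtown, leader payoff 11.
- Loc4: BR = Uptown, leader payoff 12.
Among 3, 4, 11, 12, the best is 12 at Loc4. Subgame-perfect outcome: (Loc4, Uptown) with payoffs (12, 6).

12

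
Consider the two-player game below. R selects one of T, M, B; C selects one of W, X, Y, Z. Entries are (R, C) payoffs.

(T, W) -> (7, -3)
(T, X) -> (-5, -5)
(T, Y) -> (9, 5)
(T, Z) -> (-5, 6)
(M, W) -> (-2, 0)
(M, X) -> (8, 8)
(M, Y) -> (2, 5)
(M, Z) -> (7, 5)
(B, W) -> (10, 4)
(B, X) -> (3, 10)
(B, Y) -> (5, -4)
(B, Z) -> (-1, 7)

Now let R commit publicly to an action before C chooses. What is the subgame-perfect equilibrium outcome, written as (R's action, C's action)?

Work backward from C's decision.
- T → C plays Z (best of -3, -5, 5, 6); R gets -5.
- M → C plays X (best of 0, 8, 5, 5); R gets 8.
- B → C plays X (best of 4, 10, -4, 7); R gets 3.
Among -5, 8, 3, the best is 8 at M. Subgame-perfect outcome: (M, X) with payoffs (8, 8).

(M, X)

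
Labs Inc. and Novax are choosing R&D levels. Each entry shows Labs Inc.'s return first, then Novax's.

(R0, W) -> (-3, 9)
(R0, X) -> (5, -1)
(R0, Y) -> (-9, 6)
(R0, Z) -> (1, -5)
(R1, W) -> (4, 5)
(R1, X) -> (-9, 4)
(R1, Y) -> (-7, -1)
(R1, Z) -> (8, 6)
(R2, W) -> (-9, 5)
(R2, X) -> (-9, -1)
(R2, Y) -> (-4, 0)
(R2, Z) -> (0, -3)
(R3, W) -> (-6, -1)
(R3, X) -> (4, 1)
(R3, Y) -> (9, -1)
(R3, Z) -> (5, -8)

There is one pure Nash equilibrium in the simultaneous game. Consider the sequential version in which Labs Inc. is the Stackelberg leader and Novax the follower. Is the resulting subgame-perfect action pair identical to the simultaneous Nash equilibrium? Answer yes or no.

Novax best-responds to each possible Labs Inc. move:
- R0: BR = W, leader payoff -3.
- R1: BR = Z, leader payoff 8.
- R2: BR = W, leader payoff -9.
- R3: BR = X, leader payoff 4.
Among -3, 8, -9, 4, the best is 8 at R1. Subgame-perfect outcome: (R1, Z) with payoffs (8, 6).
For the simultaneous game, intersect best replies.
Labs Inc.'s best replies: W→R1; X→R0; Y→R3; Z→R1.
Novax's best replies: R0→W; R1→Z; R2→W; R3→X.
The unique mutual best reply is (R1, Z), giving (8, 6).
Sequential outcome (R1, Z) coincides with the Nash profile (R1, Z).

yes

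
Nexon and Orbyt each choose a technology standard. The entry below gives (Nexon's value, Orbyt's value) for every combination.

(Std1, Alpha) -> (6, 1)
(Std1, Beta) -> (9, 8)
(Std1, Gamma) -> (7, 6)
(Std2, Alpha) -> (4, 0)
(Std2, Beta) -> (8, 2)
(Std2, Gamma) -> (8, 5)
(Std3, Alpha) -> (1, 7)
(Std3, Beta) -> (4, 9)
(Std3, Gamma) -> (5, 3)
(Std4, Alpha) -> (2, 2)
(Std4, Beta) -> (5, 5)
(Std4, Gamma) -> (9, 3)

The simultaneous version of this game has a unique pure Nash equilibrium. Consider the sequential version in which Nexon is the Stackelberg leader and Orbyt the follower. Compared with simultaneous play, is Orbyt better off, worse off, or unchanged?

Solve by backward induction (Nexon leads).
- Std1: BR = Beta, leader payoff 9.
- Std2: BR = Gamma, leader payoff 8.
- Std3: BR = Beta, leader payoff 4.
- Std4: BR = Beta, leader payoff 5.
Nexon's induced payoffs are 9, 8, 4, 5, so Nexon commits to Std1. Subgame-perfect outcome: (Std1, Beta) with payoffs (9, 8).
Under simultaneous play:
Nexon's best replies: Alpha→Std1; Beta→Std1; Gamma→Std4.
Orbyt's best replies: Std1→Beta; Std2→Gamma; Std3→Beta; Std4→Beta.
The unique mutual best reply is (Std1, Beta), giving (9, 8).
Orbyt earns 8 sequentially versus 8 at the Nash outcome: unchanged.

unchanged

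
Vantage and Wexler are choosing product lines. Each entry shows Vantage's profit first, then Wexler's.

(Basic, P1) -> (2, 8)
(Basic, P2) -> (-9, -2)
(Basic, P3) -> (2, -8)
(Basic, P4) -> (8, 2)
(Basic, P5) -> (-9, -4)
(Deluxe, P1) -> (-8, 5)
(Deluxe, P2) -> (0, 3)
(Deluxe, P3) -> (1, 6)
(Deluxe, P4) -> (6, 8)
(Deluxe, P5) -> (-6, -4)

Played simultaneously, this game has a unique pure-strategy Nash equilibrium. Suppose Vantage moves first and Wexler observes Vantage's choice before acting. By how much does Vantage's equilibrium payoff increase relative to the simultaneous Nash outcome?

4

Wexler best-responds to each possible Vantage move:
- Basic → Wexler plays P1 (best of 8, -2, -8, 2, -4); Vantage gets 2.
- Deluxe → Wexler plays P4 (best of 5, 3, 6, 8, -4); Vantage gets 6.
Maximizing over 2, 6, Vantage chooses Deluxe. Subgame-perfect outcome: (Deluxe, P4) with payoffs (6, 8).
Now find the simultaneous Nash equilibrium.
Vantage's best replies: P1→Basic; P2→Deluxe; P3→Basic; P4→Basic; P5→Deluxe.
Wexler's best replies: Basic→P1; Deluxe→P4.
Only (Basic, P1) has each player best-responding; Nash payoffs (2, 8).
Vantage's commitment gain: 6 − 2 = 4.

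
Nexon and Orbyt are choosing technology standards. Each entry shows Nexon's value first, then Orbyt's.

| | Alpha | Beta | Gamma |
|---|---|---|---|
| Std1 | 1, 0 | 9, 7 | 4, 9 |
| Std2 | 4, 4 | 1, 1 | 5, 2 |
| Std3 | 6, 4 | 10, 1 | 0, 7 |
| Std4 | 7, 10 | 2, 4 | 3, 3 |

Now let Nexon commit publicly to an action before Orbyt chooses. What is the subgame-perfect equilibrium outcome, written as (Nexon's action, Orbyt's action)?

Backward induction with Nexon moving first.
- Std1 → Orbyt plays Gamma (best of 0, 7, 9); Nexon gets 4.
- Std2 → Orbyt plays Alpha (best of 4, 1, 2); Nexon gets 4.
- Std3 → Orbyt plays Gamma (best of 4, 1, 7); Nexon gets 0.
- Std4 → Orbyt plays Alpha (best of 10, 4, 3); Nexon gets 7.
Among 4, 4, 0, 7, the best is 7 at Std4. Subgame-perfect outcome: (Std4, Alpha) with payoffs (7, 10).

(Std4, Alpha)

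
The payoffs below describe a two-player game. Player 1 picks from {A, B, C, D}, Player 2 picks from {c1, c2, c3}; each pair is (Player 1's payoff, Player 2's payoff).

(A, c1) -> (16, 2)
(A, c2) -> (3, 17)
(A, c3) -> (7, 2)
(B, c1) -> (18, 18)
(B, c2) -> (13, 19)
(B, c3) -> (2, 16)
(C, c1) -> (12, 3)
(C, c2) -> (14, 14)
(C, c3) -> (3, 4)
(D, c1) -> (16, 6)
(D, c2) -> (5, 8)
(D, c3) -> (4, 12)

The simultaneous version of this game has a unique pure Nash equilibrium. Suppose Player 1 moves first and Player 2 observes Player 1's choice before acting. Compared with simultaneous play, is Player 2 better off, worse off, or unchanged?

unchanged

Backward induction with Player 1 moving first.
- A: BR = c2, leader payoff 3.
- B: BR = c2, leader payoff 13.
- C: BR = c2, leader payoff 14.
- D: BR = c3, leader payoff 4.
Among 3, 13, 14, 4, the best is 14 at C. Subgame-perfect outcome: (C, c2) with payoffs (14, 14).
Under simultaneous play:
Player 1's best replies: c1→B; c2→C; c3→A.
Player 2's best replies: A→c2; B→c2; C→c2; D→c3.
The unique mutual best reply is (C, c2), giving (14, 14).
Player 2 earns 14 sequentially versus 14 at the Nash outcome: unchanged.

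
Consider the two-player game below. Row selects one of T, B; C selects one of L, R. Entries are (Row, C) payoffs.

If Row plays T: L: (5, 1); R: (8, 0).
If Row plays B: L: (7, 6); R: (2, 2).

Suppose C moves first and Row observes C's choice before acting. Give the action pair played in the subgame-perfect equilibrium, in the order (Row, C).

Work backward from Row's decision.
- L → Row plays B (best of 5, 7); C gets 6.
- R → Row plays T (best of 8, 2); C gets 0.
Maximizing over 6, 0, C chooses L. Subgame-perfect outcome: (B, L) with payoffs (7, 6).

(B, L)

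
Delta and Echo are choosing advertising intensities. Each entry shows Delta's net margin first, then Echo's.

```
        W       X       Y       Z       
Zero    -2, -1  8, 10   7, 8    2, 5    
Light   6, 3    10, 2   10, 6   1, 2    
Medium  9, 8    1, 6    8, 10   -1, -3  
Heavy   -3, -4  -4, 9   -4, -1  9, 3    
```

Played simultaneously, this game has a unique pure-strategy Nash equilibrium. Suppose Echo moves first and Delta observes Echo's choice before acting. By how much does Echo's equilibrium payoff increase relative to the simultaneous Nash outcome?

2

Backward induction with Echo moving first.
- W: BR = Medium, leader payoff 8.
- X: BR = Light, leader payoff 2.
- Y: BR = Light, leader payoff 6.
- Z: BR = Heavy, leader payoff 3.
Echo's induced payoffs are 8, 2, 6, 3, so Echo commits to W. Subgame-perfect outcome: (Medium, W) with payoffs (9, 8).
For the simultaneous game, intersect best replies.
Delta's best replies: W→Medium; X→Light; Y→Light; Z→Heavy.
Echo's best replies: Zero→X; Light→Y; Medium→Y; Heavy→X.
Only (Light, Y) has each player best-responding; Nash payoffs (10, 6).
Echo's commitment gain: 8 − 6 = 2.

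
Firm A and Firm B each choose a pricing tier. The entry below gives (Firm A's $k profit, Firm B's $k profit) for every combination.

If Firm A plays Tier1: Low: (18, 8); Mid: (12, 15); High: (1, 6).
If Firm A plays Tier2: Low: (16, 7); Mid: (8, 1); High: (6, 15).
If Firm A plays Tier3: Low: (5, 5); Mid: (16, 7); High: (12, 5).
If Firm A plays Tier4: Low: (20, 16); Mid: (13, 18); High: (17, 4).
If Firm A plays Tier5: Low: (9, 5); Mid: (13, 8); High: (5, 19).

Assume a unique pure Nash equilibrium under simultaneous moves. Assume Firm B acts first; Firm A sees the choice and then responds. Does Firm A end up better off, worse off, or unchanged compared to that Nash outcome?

better off

Firm A best-responds to each possible Firm B move:
- Low: Firm A compares 18, 16, 5, 20, 9 and picks Tier4; Firm B would get 16.
- Mid: Firm A compares 12, 8, 16, 13, 13 and picks Tier3; Firm B would get 7.
- High: Firm A compares 1, 6, 12, 17, 5 and picks Tier4; Firm B would get 4.
Maximizing over 16, 7, 4, Firm B chooses Low. Subgame-perfect outcome: (Tier4, Low) with payoffs (20, 16).
Now find the simultaneous Nash equilibrium.
Firm A's best replies: Low→Tier4; Mid→Tier3; High→Tier4.
Firm B's best replies: Tier1→Mid; Tier2→High; Tier3→Mid; Tier4→Mid; Tier5→High.
The unique mutual best reply is (Tier3, Mid), giving (16, 7).
Firm A earns 20 sequentially versus 16 at the Nash outcome: better off.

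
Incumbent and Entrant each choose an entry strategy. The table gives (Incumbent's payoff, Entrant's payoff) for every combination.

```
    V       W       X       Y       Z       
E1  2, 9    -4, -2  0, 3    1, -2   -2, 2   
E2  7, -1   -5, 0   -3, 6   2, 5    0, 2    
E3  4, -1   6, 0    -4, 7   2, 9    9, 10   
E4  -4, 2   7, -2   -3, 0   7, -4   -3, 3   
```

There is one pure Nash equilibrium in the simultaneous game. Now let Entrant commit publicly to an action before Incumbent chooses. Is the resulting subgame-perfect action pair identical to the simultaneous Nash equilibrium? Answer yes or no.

Solve by backward induction (Entrant leads).
- V: Incumbent compares 2, 7, 4, -4 and picks E2; Entrant would get -1.
- W: Incumbent compares -4, -5, 6, 7 and picks E4; Entrant would get -2.
- X: Incumbent compares 0, -3, -4, -3 and picks E1; Entrant would get 3.
- Y: Incumbent compares 1, 2, 2, 7 and picks E4; Entrant would get -4.
- Z: Incumbent compares -2, 0, 9, -3 and picks E3; Entrant would get 10.
Entrant's induced payoffs are -1, -2, 3, -4, 10, so Entrant commits to Z. Subgame-perfect outcome: (E3, Z) with payoffs (9, 10).
For the simultaneous game, intersect best replies.
Incumbent's best replies: V→E2; W→E4; X→E1; Y→E4; Z→E3.
Entrant's best replies: E1→V; E2→X; E3→Z; E4→Z.
The unique mutual best reply is (E3, Z), giving (9, 10).
Sequential outcome (E3, Z) coincides with the Nash profile (E3, Z).

yes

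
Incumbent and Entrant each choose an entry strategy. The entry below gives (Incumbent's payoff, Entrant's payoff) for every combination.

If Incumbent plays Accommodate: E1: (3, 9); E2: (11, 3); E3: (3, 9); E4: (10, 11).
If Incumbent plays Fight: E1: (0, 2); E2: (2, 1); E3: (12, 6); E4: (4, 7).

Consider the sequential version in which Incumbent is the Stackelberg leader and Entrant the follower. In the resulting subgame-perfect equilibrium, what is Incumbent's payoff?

Solve by backward induction (Incumbent leads).
- Accommodate → Entrant plays E4 (best of 9, 3, 9, 11); Incumbent gets 10.
- Fight → Entrant plays E4 (best of 2, 1, 6, 7); Incumbent gets 4.
Among 10, 4, the best is 10 at Accommodate. Subgame-perfect outcome: (Accommodate, E4) with payoffs (10, 11).

10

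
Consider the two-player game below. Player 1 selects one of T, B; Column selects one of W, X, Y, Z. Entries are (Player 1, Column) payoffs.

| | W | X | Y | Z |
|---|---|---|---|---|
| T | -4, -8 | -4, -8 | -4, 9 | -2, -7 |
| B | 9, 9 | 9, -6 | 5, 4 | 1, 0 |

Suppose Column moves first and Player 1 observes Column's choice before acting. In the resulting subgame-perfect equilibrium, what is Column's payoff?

9

Backward induction with Column moving first.
- W: Player 1 compares -4, 9 and picks B; Column would get 9.
- X: Player 1 compares -4, 9 and picks B; Column would get -6.
- Y: Player 1 compares -4, 5 and picks B; Column would get 4.
- Z: Player 1 compares -2, 1 and picks B; Column would get 0.
Among 9, -6, 4, 0, the best is 9 at W. Subgame-perfect outcome: (B, W) with payoffs (9, 9).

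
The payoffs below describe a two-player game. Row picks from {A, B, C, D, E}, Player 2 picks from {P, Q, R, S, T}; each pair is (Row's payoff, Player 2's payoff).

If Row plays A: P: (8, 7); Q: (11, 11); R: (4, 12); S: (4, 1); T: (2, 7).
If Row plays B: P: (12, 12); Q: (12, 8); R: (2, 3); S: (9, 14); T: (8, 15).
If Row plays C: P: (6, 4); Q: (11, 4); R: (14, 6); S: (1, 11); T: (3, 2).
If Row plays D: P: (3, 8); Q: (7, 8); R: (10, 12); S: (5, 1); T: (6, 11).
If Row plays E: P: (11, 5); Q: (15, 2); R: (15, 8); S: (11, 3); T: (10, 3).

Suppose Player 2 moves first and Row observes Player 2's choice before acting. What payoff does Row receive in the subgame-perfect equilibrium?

12

Solve by backward induction (Player 2 leads).
- P → Row plays B (best of 8, 12, 6, 3, 11); Player 2 gets 12.
- Q → Row plays E (best of 11, 12, 11, 7, 15); Player 2 gets 2.
- R → Row plays E (best of 4, 2, 14, 10, 15); Player 2 gets 8.
- S → Row plays E (best of 4, 9, 1, 5, 11); Player 2 gets 3.
- T → Row plays E (best of 2, 8, 3, 6, 10); Player 2 gets 3.
Maximizing over 12, 2, 8, 3, 3, Player 2 chooses P. Subgame-perfect outcome: (B, P) with payoffs (12, 12).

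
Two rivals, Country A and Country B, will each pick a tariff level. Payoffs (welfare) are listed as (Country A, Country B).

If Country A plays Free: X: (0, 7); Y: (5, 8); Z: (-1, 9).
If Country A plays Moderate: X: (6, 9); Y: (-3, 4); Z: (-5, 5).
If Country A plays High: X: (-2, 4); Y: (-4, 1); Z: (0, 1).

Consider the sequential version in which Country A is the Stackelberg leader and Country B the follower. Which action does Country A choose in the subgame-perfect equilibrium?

Work backward from Country B's decision.
- Free → Country B plays Z (best of 7, 8, 9); Country A gets -1.
- Moderate → Country B plays X (best of 9, 4, 5); Country A gets 6.
- High → Country B plays X (best of 4, 1, 1); Country A gets -2.
Among -1, 6, -2, the best is 6 at Moderate. Subgame-perfect outcome: (Moderate, X) with payoffs (6, 9).

Moderate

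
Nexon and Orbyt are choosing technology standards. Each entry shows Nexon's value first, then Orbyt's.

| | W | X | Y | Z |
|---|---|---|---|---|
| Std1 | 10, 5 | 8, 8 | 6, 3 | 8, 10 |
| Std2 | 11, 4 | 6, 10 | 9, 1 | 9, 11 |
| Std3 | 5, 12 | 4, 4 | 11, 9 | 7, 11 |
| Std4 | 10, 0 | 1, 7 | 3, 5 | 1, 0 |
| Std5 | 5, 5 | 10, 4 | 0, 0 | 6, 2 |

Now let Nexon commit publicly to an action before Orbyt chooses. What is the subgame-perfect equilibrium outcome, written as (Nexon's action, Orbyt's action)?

Backward induction with Nexon moving first.
- Std1 → Orbyt plays Z (best of 5, 8, 3, 10); Nexon gets 8.
- Std2 → Orbyt plays Z (best of 4, 10, 1, 11); Nexon gets 9.
- Std3 → Orbyt plays W (best of 12, 4, 9, 11); Nexon gets 5.
- Std4 → Orbyt plays X (best of 0, 7, 5, 0); Nexon gets 1.
- Std5 → Orbyt plays W (best of 5, 4, 0, 2); Nexon gets 5.
Among 8, 9, 5, 1, 5, the best is 9 at Std2. Subgame-perfect outcome: (Std2, Z) with payoffs (9, 11).

(Std2, Z)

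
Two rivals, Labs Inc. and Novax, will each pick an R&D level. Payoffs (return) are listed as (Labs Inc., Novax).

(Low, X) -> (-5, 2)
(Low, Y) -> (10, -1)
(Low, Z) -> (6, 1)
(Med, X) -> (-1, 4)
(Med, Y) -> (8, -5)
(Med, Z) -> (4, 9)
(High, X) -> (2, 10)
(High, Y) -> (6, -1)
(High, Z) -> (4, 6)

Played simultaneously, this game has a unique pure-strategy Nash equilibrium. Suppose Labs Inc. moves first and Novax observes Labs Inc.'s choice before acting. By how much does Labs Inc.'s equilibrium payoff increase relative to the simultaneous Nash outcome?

Backward induction with Labs Inc. moving first.
- Low: BR = X, leader payoff -5.
- Med: BR = Z, leader payoff 4.
- High: BR = X, leader payoff 2.
Labs Inc.'s induced payoffs are -5, 4, 2, so Labs Inc. commits to Med. Subgame-perfect outcome: (Med, Z) with payoffs (4, 9).
For the simultaneous game, intersect best replies.
Labs Inc.'s best replies: X→High; Y→Low; Z→Low.
Novax's best replies: Low→X; Med→Z; High→X.
The unique mutual best reply is (High, X), giving (2, 10).
Labs Inc.'s commitment gain: 4 − 2 = 2.

2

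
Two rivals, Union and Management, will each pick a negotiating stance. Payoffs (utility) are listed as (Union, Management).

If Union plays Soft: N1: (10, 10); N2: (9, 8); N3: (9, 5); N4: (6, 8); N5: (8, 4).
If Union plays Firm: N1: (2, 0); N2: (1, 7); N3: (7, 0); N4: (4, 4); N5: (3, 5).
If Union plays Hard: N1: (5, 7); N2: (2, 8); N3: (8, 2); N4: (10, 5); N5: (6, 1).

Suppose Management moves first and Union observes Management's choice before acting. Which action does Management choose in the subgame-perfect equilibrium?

Union best-responds to each possible Management move:
- N1: Union compares 10, 2, 5 and picks Soft; Management would get 10.
- N2: Union compares 9, 1, 2 and picks Soft; Management would get 8.
- N3: Union compares 9, 7, 8 and picks Soft; Management would get 5.
- N4: Union compares 6, 4, 10 and picks Hard; Management would get 5.
- N5: Union compares 8, 3, 6 and picks Soft; Management would get 4.
Among 10, 8, 5, 5, 4, the best is 10 at N1. Subgame-perfect outcome: (Soft, N1) with payoffs (10, 10).

N1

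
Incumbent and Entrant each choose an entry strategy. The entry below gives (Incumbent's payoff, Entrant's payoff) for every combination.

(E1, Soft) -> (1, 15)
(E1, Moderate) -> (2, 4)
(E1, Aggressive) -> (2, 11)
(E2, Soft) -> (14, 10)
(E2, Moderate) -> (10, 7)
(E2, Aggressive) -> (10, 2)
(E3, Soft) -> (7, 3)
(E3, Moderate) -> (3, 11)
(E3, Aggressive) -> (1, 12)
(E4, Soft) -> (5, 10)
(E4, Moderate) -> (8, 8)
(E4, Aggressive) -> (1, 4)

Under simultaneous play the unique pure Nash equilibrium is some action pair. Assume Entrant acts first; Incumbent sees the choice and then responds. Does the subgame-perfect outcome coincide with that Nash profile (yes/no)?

Solve by backward induction (Entrant leads).
- Soft: Incumbent compares 1, 14, 7, 5 and picks E2; Entrant would get 10.
- Moderate: Incumbent compares 2, 10, 3, 8 and picks E2; Entrant would get 7.
- Aggressive: Incumbent compares 2, 10, 1, 1 and picks E2; Entrant would get 2.
Maximizing over 10, 7, 2, Entrant chooses Soft. Subgame-perfect outcome: (E2, Soft) with payoffs (14, 10).
Under simultaneous play:
Incumbent's best replies: Soft→E2; Moderate→E2; Aggressive→E2.
Entrant's best replies: E1→Soft; E2→Soft; E3→Aggressive; E4→Soft.
The unique mutual best reply is (E2, Soft), giving (14, 10).
Sequential outcome (E2, Soft) coincides with the Nash profile (E2, Soft).

yes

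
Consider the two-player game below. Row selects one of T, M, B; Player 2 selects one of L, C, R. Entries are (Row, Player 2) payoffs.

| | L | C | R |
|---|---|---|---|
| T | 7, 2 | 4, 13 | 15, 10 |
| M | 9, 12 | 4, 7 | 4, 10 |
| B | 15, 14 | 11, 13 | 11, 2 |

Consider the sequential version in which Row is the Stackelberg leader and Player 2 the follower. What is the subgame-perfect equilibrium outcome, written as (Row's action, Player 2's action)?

Solve by backward induction (Row leads).
- T → Player 2 plays C (best of 2, 13, 10); Row gets 4.
- M → Player 2 plays L (best of 12, 7, 10); Row gets 9.
- B → Player 2 plays L (best of 14, 13, 2); Row gets 15.
Row's induced payoffs are 4, 9, 15, so Row commits to B. Subgame-perfect outcome: (B, L) with payoffs (15, 14).

(B, L)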